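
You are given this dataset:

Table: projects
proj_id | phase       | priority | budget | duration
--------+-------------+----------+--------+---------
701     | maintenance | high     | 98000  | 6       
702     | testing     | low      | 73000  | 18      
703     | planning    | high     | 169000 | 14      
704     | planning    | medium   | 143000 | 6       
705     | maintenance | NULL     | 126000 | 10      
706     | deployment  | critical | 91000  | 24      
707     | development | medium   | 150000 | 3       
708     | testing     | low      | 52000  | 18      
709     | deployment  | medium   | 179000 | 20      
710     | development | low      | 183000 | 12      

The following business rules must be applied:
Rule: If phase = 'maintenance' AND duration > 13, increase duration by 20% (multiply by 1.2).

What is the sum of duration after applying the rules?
131

Step 1: Find records where phase = 'maintenance' AND duration > 13
Step 2: 0 records match, summing to 0
Step 3: After multiplier: 0 × 1.2 = 0.0
Step 4: Unaffected records sum: 131
Step 5: Final sum = 0.0 + 131 = 131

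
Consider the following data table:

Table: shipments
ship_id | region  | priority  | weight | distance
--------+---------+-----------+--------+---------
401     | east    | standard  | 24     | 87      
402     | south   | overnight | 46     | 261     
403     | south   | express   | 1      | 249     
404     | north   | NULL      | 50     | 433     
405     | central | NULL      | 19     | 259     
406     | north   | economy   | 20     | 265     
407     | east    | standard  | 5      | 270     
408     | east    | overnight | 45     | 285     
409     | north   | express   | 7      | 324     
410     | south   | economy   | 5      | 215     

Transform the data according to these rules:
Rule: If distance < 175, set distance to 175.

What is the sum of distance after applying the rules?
2736

Step 1: 1 records have distance < 175
Step 2: These records originally summed to 87
Step 3: After setting to minimum: 1 × 175 = 175
Step 4: Unaffected records sum: 2561
Step 5: Final sum = 175 + 2561 = 2736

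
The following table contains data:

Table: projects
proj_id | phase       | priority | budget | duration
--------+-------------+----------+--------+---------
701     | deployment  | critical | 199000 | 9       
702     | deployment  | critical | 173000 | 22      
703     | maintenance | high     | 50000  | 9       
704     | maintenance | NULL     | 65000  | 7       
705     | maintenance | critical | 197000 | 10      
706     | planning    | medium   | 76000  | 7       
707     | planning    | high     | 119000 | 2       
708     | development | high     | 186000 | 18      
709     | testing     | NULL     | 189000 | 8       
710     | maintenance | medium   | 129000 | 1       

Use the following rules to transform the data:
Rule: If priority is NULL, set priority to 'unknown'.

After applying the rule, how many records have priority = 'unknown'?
2

Step 1: Count records where priority IS NULL
Step 2: Found 2 records with NULL priority
Step 3: These records will have priority set to 'unknown'
Step 4: Records already having priority = 'unknown': 0
Step 5: Answer: 2 + 0 = 2 records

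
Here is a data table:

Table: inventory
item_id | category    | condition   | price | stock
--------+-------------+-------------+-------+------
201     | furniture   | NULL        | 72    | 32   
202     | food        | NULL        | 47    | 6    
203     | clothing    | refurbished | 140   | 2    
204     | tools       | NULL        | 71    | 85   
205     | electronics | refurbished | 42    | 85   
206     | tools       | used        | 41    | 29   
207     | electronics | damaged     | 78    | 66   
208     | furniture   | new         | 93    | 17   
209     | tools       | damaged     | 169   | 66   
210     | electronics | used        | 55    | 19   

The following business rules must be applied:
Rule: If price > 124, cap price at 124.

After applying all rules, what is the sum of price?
747

Step 1: 2 records have price > 124
Step 2: These records originally summed to 309
Step 3: After capping: 2 × 124 = 248
Step 4: Unaffected records sum: 499
Step 5: Final sum = 248 + 499 = 747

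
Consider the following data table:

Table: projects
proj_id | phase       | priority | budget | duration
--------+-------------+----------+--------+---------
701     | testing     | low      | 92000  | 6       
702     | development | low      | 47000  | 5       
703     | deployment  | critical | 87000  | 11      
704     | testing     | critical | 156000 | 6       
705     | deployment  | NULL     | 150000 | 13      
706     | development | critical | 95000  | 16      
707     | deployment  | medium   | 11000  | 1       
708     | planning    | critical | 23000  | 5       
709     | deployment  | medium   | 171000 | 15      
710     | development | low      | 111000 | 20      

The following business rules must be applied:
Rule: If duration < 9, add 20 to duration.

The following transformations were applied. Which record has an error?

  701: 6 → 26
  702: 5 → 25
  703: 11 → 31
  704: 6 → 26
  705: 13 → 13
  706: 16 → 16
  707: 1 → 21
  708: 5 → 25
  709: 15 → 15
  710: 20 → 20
Record 703 has an error. The correct transformed value should be 11, not 31.

Step 1: Check each record against the rule
Step 2: Record 703 has duration = 11
Step 3: Since 11 >= 9, the bonus should not have been applied
Step 4: Correct value = 11, but claimed value = 31
Conclusion: Record 703 has the error.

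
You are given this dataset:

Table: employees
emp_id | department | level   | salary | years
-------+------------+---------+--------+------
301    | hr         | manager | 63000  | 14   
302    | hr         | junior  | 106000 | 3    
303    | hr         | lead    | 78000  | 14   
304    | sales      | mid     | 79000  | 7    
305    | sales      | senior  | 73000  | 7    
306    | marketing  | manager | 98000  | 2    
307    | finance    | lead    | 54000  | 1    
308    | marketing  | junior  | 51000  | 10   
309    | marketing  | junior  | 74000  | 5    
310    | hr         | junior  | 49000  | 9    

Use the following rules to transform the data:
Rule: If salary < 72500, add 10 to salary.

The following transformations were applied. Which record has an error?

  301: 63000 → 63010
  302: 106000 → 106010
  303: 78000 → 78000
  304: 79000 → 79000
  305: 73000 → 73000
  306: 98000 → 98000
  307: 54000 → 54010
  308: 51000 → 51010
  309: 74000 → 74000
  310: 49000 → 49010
Record 302 has an error. The correct transformed value should be 106000, not 106010.

Step 1: Check each record against the rule
Step 2: Record 302 has salary = 106000
Step 3: Since 106000 >= 72500, the bonus should not have been applied
Step 4: Correct value = 106000, but claimed value = 106010
Conclusion: Record 302 has the error.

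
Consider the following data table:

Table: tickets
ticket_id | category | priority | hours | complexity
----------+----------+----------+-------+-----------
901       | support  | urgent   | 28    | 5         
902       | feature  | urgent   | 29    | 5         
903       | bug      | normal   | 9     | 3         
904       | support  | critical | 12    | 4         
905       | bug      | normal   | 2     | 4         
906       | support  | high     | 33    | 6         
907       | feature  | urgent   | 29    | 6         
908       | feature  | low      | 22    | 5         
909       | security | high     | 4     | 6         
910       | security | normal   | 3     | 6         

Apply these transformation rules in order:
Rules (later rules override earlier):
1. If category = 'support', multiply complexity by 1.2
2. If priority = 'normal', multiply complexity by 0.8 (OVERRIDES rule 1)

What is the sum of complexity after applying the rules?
50.4

Step 1: Rule 2 takes priority for records with priority = 'normal'
  - 3 records: 13 × 0.8 = 10.4
Step 2: Rule 1 applies to remaining records with category = 'support'
  - 3 records: 15 × 1.2 = 18.0
Step 3: Other records unchanged: 22
Step 4: Final sum = 10.4 + 18.0 + 22 = 50.4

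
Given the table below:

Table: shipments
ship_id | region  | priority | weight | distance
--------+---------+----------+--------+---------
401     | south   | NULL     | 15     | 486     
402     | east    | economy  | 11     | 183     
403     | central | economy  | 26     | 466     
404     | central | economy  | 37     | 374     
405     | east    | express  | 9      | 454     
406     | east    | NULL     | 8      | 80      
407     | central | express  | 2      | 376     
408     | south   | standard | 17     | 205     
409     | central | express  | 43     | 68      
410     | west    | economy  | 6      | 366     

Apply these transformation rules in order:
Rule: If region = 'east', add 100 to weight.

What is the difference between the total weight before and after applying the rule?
300

Step 1: Original sum of weight = 174
Step 2: 3 records have region = 'east'
Step 3: Each affected record changes by 100
Step 4: Total change = 3 × 100 = 300
Step 5: New sum = 174 + 300 = 474
Step 6: Difference = |474 - 174| = 300
        (Sum increased by 300)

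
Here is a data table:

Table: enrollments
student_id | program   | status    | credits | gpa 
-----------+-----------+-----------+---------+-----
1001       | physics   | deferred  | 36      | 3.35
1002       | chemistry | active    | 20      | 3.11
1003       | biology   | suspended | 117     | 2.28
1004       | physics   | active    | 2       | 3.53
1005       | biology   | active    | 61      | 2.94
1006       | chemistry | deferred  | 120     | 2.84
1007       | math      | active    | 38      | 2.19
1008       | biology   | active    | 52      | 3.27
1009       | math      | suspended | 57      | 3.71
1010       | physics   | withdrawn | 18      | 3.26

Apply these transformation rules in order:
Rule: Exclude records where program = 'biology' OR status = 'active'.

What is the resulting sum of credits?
231

Step 1: Find records where program = 'biology' OR status = 'active'
Step 2: 6 records match, summing to 290
Step 3: Original sum: 521
Step 4: Remaining sum = 521 - 290 = 231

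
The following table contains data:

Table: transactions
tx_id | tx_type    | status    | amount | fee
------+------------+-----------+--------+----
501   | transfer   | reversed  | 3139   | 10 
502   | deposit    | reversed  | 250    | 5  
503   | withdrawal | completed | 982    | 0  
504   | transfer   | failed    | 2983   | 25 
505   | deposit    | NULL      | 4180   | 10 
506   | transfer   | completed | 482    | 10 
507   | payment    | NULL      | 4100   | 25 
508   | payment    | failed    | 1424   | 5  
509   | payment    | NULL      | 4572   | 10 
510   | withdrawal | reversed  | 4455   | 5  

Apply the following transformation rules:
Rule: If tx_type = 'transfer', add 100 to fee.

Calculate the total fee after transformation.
405

Step 1: Count records where tx_type = 'transfer': 3
Step 2: Total bonus added: 3 × 100 = 300
Step 3: Original sum of fee: 105
Step 4: Final sum = 105 + 300 = 405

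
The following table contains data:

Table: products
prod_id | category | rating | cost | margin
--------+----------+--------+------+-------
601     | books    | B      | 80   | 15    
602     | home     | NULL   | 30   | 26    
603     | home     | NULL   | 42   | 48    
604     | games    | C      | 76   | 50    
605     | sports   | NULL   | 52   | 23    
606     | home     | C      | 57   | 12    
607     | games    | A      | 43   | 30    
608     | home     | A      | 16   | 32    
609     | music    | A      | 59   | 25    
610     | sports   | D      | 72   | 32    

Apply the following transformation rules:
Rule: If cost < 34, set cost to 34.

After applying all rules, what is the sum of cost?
549

Step 1: 2 records have cost < 34
Step 2: These records originally summed to 46
Step 3: After setting to minimum: 2 × 34 = 68
Step 4: Unaffected records sum: 481
Step 5: Final sum = 68 + 481 = 549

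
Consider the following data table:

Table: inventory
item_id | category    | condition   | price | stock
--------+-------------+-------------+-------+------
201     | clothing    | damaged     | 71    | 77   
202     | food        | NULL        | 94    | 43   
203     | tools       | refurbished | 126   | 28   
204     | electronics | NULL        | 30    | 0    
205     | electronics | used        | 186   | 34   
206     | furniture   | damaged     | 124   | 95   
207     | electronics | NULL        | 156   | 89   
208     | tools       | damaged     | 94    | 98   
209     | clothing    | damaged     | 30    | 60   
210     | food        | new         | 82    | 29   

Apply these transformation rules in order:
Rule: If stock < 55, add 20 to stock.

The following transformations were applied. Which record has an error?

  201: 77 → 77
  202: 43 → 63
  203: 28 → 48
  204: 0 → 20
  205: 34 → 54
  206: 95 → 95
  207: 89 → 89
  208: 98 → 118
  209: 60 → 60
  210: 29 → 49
Record 208 has an error. The correct transformed value should be 98, not 118.

Step 1: Check each record against the rule
Step 2: Record 208 has stock = 98
Step 3: Since 98 >= 55, the bonus should not have been applied
Step 4: Correct value = 98, but claimed value = 118
Conclusion: Record 208 has the error.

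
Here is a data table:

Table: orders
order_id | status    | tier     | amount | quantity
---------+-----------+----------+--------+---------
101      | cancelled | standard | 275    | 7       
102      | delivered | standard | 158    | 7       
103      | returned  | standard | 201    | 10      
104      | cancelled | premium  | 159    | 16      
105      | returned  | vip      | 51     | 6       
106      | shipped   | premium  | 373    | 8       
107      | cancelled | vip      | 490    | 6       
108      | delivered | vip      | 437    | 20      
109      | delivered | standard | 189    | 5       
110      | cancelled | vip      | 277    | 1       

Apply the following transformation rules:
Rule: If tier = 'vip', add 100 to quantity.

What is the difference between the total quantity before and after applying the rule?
400

Step 1: Original sum of quantity = 86
Step 2: 4 records have tier = 'vip'
Step 3: Each affected record changes by 100
Step 4: Total change = 4 × 100 = 400
Step 5: New sum = 86 + 400 = 486
Step 6: Difference = |486 - 86| = 400
        (Sum increased by 400)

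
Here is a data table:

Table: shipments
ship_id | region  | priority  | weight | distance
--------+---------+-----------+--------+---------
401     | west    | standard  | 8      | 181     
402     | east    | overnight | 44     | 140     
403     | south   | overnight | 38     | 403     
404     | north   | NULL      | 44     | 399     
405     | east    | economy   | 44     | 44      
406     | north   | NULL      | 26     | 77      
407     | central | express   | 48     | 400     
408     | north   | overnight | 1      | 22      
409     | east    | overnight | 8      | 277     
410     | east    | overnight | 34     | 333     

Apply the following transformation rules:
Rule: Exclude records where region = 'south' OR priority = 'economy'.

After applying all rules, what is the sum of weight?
213

Step 1: Find records where region = 'south' OR priority = 'economy'
Step 2: 2 records match, summing to 82
Step 3: Original sum: 295
Step 4: Remaining sum = 295 - 82 = 213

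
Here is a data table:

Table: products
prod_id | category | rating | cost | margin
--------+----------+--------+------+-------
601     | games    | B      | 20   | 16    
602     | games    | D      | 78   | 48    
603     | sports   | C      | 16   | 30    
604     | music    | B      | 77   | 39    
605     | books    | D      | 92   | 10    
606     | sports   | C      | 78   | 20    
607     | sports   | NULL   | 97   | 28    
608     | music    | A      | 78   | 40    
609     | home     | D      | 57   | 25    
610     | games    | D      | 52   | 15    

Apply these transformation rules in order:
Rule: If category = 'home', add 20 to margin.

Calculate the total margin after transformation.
291

Step 1: Count records where category = 'home': 1
Step 2: Total bonus added: 1 × 20 = 20
Step 3: Original sum of margin: 271
Step 4: Final sum = 271 + 20 = 291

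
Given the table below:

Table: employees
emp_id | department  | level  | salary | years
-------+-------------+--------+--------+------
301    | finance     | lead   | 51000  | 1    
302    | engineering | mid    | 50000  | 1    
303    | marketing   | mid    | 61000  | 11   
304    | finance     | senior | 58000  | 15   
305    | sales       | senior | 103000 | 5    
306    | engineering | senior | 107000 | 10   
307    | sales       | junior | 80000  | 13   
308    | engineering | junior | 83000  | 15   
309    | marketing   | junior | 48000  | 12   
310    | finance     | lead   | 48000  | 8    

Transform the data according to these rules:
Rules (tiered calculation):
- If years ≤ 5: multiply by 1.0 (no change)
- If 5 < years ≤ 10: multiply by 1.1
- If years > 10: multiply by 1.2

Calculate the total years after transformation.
106.0

Step 1: Tier 1 (years ≤ 5): 3 records, sum = 7 × 1.0 = 7.0
Step 2: Tier 2 (5 < years ≤ 10): 2 records, sum = 18 × 1.1 = 19.8
Step 3: Tier 3 (years > 10): 5 records, sum = 66 × 1.2 = 79.2
Step 4: Final sum = 7.0 + 19.8 + 79.2 = 106.0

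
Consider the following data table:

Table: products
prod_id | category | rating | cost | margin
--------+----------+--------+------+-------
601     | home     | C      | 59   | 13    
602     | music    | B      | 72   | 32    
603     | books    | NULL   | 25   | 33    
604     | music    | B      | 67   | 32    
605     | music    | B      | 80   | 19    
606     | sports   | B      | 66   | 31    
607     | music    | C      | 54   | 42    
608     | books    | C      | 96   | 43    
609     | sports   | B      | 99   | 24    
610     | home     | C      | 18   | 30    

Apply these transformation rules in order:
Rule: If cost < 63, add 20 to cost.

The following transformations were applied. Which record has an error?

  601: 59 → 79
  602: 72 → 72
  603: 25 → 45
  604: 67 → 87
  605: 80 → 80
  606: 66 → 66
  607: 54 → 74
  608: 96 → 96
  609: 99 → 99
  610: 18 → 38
Record 604 has an error. The correct transformed value should be 67, not 87.

Step 1: Check each record against the rule
Step 2: Record 604 has cost = 67
Step 3: Since 67 >= 63, the bonus should not have been applied
Step 4: Correct value = 67, but claimed value = 87
Conclusion: Record 604 has the error.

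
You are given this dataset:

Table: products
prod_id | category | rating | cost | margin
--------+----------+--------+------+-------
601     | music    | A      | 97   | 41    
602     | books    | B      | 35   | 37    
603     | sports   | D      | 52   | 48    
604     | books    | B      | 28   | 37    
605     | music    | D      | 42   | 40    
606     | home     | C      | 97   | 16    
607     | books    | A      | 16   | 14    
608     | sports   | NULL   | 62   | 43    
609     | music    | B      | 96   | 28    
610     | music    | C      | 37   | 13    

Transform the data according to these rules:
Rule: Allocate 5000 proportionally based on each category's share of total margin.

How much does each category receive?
books: 1388.01, home: 252.37, music: 1924.29, sports: 1435.33

Step 1: Calculate total margin = 317
Step 2: Calculate each category's proportion:
  books: 88/317 = 27.76% → 1388.01
  home: 16/317 = 5.05% → 252.37
  music: 122/317 = 38.49% → 1924.29
  sports: 91/317 = 28.71% → 1435.33
Step 3: Verify: sum of allocations ≈ 5000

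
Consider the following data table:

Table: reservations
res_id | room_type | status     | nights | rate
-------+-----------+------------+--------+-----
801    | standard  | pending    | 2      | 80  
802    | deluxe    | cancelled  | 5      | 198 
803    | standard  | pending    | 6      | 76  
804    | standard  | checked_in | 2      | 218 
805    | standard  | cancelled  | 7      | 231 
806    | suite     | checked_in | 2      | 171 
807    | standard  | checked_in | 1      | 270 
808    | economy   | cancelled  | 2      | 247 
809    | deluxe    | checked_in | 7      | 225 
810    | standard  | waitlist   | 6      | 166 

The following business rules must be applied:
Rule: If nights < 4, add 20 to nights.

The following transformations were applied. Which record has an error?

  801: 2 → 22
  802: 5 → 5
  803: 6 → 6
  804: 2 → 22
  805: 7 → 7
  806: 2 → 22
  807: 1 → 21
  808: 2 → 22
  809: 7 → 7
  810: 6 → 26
Record 810 has an error. The correct transformed value should be 6, not 26.

Step 1: Check each record against the rule
Step 2: Record 810 has nights = 6
Step 3: Since 6 >= 4, the bonus should not have been applied
Step 4: Correct value = 6, but claimed value = 26
Conclusion: Record 810 has the error.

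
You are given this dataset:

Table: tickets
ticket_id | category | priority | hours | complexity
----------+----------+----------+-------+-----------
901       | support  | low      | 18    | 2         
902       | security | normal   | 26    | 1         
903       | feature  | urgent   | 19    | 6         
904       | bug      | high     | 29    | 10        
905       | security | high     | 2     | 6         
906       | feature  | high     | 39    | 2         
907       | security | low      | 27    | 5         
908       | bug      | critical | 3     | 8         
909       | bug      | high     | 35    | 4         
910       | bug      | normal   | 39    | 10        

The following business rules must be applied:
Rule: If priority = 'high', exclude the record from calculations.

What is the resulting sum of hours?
132

Step 1: Identify records where priority = 'high'
Step 2: The excluded records sum to 105
Step 3: Original total hours = 237
Step 4: Remaining total = 237 - 105 = 132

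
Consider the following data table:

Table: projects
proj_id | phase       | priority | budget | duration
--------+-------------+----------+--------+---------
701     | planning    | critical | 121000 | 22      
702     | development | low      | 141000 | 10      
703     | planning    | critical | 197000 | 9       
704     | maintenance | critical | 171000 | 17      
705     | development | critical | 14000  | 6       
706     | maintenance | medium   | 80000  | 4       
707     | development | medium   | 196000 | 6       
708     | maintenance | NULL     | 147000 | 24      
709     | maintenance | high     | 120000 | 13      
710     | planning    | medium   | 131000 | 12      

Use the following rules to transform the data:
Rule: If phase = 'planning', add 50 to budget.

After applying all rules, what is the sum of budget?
1318150

Step 1: Count records where phase = 'planning': 3
Step 2: Total bonus added: 3 × 50 = 150
Step 3: Original sum of budget: 1318000
Step 4: Final sum = 1318000 + 150 = 1318150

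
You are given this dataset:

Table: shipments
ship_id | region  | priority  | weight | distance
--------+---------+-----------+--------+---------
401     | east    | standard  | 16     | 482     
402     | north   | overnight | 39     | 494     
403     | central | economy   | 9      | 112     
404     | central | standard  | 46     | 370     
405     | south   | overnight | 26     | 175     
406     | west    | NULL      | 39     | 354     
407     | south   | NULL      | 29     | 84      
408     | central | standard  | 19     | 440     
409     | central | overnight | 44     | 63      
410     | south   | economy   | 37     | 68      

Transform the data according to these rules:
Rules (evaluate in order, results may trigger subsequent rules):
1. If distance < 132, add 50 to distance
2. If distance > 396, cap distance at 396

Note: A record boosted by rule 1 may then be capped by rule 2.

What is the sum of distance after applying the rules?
2614

Step 1: Apply rule 1 to records with distance < 132
  - 4 records get bonus of 50
  - Of these, 0 records then exceed 396 and get capped
Step 2: Apply rule 2 to records with distance > 396
  - 3 records (original) are capped
Step 3: Calculate final sum = 2614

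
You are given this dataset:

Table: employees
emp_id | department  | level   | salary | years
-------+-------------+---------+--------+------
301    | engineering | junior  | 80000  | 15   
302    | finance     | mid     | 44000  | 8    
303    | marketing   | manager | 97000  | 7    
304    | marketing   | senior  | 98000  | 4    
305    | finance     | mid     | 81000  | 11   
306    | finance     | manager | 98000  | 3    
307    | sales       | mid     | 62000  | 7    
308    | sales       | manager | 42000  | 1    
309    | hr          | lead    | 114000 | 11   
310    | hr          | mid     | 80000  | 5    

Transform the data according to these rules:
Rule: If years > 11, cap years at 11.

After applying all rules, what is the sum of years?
68

Step 1: 1 records have years > 11
Step 2: These records originally summed to 15
Step 3: After capping: 1 × 11 = 11
Step 4: Unaffected records sum: 57
Step 5: Final sum = 11 + 57 = 68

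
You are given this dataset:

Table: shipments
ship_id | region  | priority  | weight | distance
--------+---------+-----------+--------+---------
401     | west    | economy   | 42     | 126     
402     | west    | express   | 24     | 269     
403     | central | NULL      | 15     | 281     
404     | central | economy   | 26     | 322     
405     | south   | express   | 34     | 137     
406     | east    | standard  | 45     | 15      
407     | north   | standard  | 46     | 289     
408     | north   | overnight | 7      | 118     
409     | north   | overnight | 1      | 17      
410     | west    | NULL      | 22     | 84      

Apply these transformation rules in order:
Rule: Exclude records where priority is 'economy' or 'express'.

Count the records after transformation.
6

Step 1: Count records to exclude
  - 2 (economy) + 2 (express) = 4 records
Step 2: Total records: 10
Step 3: Remaining = 10 - 4 = 6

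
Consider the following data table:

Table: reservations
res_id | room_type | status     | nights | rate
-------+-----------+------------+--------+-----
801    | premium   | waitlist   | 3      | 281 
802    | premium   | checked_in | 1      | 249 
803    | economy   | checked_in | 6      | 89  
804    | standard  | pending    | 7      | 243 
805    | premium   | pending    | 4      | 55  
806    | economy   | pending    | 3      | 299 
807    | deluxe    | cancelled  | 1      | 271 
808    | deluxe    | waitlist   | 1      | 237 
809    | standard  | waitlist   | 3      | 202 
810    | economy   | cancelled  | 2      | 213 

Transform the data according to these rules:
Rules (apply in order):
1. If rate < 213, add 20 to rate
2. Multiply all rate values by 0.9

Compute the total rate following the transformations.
1979.1

Step 1: Apply Rule 1 - Add 20 to records with rate < 213
  - 3 records affected: 346 + (3 × 20) = 406
  - Unaffected records: 1793
  - Sum after Rule 1: 2199
Step 2: Apply Rule 2 - Multiply all by 0.9
  - 2199 × 0.9 = 1979.1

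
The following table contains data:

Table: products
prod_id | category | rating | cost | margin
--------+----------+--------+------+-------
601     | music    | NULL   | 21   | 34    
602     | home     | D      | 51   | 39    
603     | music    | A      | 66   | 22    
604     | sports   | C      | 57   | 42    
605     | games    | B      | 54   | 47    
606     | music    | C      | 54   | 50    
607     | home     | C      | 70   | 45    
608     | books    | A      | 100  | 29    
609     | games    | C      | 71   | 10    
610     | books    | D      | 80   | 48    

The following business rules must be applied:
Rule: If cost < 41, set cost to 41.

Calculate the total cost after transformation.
644

Step 1: 1 records have cost < 41
Step 2: These records originally summed to 21
Step 3: After setting to minimum: 1 × 41 = 41
Step 4: Unaffected records sum: 603
Step 5: Final sum = 41 + 603 = 644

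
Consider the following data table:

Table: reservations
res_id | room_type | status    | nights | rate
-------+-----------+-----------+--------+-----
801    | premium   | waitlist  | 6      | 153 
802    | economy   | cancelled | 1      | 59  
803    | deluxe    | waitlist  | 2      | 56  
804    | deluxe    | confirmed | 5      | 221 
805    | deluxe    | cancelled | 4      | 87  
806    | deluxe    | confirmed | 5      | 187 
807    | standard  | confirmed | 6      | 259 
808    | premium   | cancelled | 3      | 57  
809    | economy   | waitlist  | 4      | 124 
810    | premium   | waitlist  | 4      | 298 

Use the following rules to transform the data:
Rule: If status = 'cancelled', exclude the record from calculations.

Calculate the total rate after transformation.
1298

Step 1: Identify records where status = 'cancelled'
Step 2: The excluded records sum to 203
Step 3: Original total rate = 1501
Step 4: Remaining total = 1501 - 203 = 1298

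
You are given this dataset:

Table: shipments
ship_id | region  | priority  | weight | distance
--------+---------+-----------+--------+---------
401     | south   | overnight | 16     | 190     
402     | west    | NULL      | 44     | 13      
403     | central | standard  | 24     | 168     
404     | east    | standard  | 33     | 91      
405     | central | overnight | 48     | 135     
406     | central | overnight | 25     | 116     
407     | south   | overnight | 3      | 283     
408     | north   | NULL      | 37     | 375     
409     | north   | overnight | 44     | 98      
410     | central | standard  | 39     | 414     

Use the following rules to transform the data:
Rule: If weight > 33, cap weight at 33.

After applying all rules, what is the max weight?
33

Step 1: Original maximum weight = 48
Step 2: Apply cap at 33
Step 3: 5 records had weight > 33 and were capped
Step 4: Maximum after transformation = 33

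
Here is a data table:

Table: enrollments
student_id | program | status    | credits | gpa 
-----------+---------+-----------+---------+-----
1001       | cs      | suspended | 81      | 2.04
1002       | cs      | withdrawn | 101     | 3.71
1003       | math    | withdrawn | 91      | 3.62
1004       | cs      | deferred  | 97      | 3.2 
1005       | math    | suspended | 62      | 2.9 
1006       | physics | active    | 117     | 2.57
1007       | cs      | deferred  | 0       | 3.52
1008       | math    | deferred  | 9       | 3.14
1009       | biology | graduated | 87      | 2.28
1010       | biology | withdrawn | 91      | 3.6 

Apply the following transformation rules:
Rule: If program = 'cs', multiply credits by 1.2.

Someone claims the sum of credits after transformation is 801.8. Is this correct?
No, the correct result is 791.8.

Step 1: Calculate the correct sum after transformation
Step 2: Apply multiplier 1.2 to records where program = 'cs'
Step 3: Correct result = 791.8
Step 4: Claimed result = 801.8
Step 5: 791.8 ≠ 801.8
Conclusion: The claimed result is incorrect. The correct answer is 791.8.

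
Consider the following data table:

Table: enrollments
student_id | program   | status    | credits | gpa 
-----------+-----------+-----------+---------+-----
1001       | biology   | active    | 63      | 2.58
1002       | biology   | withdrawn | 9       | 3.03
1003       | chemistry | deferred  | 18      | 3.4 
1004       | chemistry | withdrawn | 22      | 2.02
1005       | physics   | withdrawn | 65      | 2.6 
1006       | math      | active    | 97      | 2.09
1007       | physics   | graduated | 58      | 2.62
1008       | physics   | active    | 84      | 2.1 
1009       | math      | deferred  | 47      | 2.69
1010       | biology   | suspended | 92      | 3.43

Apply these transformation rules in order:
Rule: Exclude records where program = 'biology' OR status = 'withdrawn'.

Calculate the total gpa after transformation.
12.9

Step 1: Find records where program = 'biology' OR status = 'withdrawn'
Step 2: 5 records match, summing to 13.66
Step 3: Original sum: 26.56
Step 4: Remaining sum = 26.56 - 13.66 = 12.9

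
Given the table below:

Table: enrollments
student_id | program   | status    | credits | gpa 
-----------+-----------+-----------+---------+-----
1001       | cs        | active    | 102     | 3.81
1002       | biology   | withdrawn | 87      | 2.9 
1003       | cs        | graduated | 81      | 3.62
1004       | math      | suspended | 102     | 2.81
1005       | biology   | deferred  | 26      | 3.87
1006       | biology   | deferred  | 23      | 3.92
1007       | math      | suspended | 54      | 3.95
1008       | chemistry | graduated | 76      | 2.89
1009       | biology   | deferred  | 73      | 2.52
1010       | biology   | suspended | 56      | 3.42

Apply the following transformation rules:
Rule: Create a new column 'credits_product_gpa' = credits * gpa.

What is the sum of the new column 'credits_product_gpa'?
2219.96

Step 1: For each record, compute credits * gpa
Example calculations:
  102 * 3.81 = 388.62
  87 * 2.9 = 252.3
  81 * 3.62 = 293.22
  ...
Step 2: Sum all derived values
Step 3: Total = 2219.96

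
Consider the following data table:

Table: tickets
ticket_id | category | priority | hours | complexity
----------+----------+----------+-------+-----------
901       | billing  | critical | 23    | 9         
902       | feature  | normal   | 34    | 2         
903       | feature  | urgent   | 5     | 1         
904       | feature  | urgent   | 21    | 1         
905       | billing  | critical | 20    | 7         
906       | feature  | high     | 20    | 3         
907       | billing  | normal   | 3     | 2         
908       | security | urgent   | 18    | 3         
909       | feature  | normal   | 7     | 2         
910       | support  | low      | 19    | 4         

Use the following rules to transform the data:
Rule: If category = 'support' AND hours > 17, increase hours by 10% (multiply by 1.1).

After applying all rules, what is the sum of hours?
171.9

Step 1: Find records where category = 'support' AND hours > 17
Step 2: 1 records match, summing to 19
Step 3: After multiplier: 19 × 1.1 = 20.9
Step 4: Unaffected records sum: 151
Step 5: Final sum = 20.9 + 151 = 171.9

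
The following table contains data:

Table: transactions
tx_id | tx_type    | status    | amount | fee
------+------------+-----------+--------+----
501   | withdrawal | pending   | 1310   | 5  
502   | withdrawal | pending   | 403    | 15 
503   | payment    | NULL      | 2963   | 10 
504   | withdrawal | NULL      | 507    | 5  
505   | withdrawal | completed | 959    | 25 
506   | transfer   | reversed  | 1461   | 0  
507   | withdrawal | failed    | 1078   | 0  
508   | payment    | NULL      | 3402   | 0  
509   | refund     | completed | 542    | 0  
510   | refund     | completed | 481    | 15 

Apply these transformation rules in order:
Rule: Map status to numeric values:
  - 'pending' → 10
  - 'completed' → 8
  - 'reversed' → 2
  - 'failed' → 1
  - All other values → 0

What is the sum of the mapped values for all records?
47

Step 1: Apply mapping to each record
Step 2: Count by status:
  'pending': 2 records × 10 = 20
  'completed': 3 records × 8 = 24
  'reversed': 1 records × 2 = 2
  'failed': 1 records × 1 = 1
Step 3: Sum all mapped values = 47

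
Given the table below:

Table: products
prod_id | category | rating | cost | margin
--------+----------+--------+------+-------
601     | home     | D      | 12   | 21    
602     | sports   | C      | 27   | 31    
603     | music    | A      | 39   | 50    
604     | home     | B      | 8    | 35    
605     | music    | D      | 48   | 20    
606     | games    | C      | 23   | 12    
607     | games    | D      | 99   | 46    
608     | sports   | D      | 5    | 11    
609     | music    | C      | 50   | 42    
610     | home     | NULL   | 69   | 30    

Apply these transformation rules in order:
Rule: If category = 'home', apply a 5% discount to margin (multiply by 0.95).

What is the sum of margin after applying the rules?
293.7

Step 1: Records with category = 'home' have total margin = 86
Step 2: Apply multiplier: 86 × 0.95 = 81.7
Step 3: Other records total: 212
Step 4: Final sum = 81.7 + 212 = 293.7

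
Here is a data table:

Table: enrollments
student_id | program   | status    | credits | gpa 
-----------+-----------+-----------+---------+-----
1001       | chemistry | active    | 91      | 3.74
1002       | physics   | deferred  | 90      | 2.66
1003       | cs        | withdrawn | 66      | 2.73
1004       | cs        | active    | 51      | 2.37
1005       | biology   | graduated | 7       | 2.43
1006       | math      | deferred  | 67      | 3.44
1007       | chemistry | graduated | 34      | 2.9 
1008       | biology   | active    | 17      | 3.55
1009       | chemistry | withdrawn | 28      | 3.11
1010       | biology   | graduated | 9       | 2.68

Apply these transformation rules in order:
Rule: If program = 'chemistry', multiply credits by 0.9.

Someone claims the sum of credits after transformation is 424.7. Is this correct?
No, the correct result is 444.7.

Step 1: Calculate the correct sum after transformation
Step 2: Apply multiplier 0.9 to records where program = 'chemistry'
Step 3: Correct result = 444.7
Step 4: Claimed result = 424.7
Step 5: 444.7 ≠ 424.7
Conclusion: The claimed result is incorrect. The correct answer is 444.7.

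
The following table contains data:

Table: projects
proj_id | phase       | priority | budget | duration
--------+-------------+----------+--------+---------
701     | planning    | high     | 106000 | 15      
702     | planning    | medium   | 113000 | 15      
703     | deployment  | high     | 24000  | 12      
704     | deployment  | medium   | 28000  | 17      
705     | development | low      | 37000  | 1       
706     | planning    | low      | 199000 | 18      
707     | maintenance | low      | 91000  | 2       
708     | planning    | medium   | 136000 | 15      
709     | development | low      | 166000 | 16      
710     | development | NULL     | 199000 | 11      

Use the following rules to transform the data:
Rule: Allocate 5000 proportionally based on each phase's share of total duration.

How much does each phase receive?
deployment: 1188.52, development: 1147.54, maintenance: 81.97, planning: 2581.97

Step 1: Calculate total duration = 122
Step 2: Calculate each phase's proportion:
  deployment: 29/122 = 23.77% → 1188.52
  development: 28/122 = 22.95% → 1147.54
  maintenance: 2/122 = 1.64% → 81.97
  planning: 63/122 = 51.64% → 2581.97
Step 3: Verify: sum of allocations ≈ 5000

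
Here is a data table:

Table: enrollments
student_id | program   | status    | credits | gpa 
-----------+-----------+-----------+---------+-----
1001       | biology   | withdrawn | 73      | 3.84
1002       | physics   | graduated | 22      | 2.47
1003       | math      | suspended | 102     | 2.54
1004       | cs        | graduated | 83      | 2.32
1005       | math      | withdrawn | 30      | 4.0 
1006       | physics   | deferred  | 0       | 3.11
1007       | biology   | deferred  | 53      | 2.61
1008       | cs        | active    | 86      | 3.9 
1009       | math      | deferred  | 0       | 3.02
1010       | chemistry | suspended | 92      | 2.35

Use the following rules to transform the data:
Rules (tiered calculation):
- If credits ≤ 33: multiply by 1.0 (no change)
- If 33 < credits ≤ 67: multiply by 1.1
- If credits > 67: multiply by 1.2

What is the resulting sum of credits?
633.5

Step 1: Tier 1 (credits ≤ 33): 4 records, sum = 52 × 1.0 = 52.0
Step 2: Tier 2 (33 < credits ≤ 67): 1 records, sum = 53 × 1.1 = 58.3
Step 3: Tier 3 (credits > 67): 5 records, sum = 436 × 1.2 = 523.2
Step 4: Final sum = 52.0 + 58.3 + 523.2 = 633.5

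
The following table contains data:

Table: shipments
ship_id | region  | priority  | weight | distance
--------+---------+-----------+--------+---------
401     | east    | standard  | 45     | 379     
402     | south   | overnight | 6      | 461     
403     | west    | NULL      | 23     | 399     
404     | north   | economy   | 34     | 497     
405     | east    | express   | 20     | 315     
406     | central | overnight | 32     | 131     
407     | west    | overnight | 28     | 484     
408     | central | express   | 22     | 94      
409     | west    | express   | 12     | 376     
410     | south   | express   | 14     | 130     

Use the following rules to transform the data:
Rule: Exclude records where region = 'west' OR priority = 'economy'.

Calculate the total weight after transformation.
139

Step 1: Find records where region = 'west' OR priority = 'economy'
Step 2: 4 records match, summing to 97
Step 3: Original sum: 236
Step 4: Remaining sum = 236 - 97 = 139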